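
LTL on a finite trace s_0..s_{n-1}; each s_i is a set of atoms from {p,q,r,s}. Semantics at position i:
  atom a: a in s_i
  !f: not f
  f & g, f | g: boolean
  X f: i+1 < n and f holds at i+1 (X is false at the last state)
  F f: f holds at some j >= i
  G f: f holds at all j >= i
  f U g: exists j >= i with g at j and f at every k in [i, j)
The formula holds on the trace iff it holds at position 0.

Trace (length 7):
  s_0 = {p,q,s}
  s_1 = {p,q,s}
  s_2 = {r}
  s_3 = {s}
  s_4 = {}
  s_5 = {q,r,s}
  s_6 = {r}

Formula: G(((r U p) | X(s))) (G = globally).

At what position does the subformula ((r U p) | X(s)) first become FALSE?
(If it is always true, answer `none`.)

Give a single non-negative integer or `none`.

Answer: 3

Derivation:
s_0={p,q,s}: ((r U p) | X(s))=True (r U p)=True r=False p=True X(s)=True s=True
s_1={p,q,s}: ((r U p) | X(s))=True (r U p)=True r=False p=True X(s)=False s=True
s_2={r}: ((r U p) | X(s))=True (r U p)=False r=True p=False X(s)=True s=False
s_3={s}: ((r U p) | X(s))=False (r U p)=False r=False p=False X(s)=False s=True
s_4={}: ((r U p) | X(s))=True (r U p)=False r=False p=False X(s)=True s=False
s_5={q,r,s}: ((r U p) | X(s))=False (r U p)=False r=True p=False X(s)=False s=True
s_6={r}: ((r U p) | X(s))=False (r U p)=False r=True p=False X(s)=False s=False
G(((r U p) | X(s))) holds globally = False
First violation at position 3.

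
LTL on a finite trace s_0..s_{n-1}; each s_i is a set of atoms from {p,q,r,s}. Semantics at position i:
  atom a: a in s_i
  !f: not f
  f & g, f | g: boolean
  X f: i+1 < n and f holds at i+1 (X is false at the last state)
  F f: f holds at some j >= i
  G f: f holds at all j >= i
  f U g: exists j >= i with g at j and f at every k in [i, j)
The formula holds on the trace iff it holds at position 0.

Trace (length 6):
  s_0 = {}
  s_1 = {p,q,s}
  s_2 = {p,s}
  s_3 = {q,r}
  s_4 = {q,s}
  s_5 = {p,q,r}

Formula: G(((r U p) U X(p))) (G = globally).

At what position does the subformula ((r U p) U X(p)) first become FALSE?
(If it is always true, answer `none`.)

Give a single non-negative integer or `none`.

Answer: 2

Derivation:
s_0={}: ((r U p) U X(p))=True (r U p)=False r=False p=False X(p)=True
s_1={p,q,s}: ((r U p) U X(p))=True (r U p)=True r=False p=True X(p)=True
s_2={p,s}: ((r U p) U X(p))=False (r U p)=True r=False p=True X(p)=False
s_3={q,r}: ((r U p) U X(p))=False (r U p)=False r=True p=False X(p)=False
s_4={q,s}: ((r U p) U X(p))=True (r U p)=False r=False p=False X(p)=True
s_5={p,q,r}: ((r U p) U X(p))=False (r U p)=True r=True p=True X(p)=False
G(((r U p) U X(p))) holds globally = False
First violation at position 2.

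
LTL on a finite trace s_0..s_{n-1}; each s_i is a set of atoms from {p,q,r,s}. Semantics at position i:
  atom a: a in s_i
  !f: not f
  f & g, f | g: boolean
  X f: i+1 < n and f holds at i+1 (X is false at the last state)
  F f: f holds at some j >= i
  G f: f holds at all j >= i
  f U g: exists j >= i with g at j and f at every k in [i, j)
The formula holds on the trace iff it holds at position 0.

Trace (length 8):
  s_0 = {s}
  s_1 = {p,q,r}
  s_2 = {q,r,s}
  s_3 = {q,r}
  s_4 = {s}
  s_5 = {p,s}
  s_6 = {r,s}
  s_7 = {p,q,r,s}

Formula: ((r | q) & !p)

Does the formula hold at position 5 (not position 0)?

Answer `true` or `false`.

s_0={s}: ((r | q) & !p)=False (r | q)=False r=False q=False !p=True p=False
s_1={p,q,r}: ((r | q) & !p)=False (r | q)=True r=True q=True !p=False p=True
s_2={q,r,s}: ((r | q) & !p)=True (r | q)=True r=True q=True !p=True p=False
s_3={q,r}: ((r | q) & !p)=True (r | q)=True r=True q=True !p=True p=False
s_4={s}: ((r | q) & !p)=False (r | q)=False r=False q=False !p=True p=False
s_5={p,s}: ((r | q) & !p)=False (r | q)=False r=False q=False !p=False p=True
s_6={r,s}: ((r | q) & !p)=True (r | q)=True r=True q=False !p=True p=False
s_7={p,q,r,s}: ((r | q) & !p)=False (r | q)=True r=True q=True !p=False p=True
Evaluating at position 5: result = False

Answer: false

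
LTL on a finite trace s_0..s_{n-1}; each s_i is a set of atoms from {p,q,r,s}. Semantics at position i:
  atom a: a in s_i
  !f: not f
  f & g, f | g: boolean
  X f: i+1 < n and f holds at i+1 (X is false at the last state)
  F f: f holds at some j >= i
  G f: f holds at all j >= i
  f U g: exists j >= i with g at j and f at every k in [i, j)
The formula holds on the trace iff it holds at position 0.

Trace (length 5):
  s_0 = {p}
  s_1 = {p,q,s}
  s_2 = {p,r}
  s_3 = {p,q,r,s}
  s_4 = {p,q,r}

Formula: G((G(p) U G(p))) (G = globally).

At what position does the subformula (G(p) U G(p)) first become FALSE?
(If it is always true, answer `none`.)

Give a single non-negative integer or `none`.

Answer: none

Derivation:
s_0={p}: (G(p) U G(p))=True G(p)=True p=True
s_1={p,q,s}: (G(p) U G(p))=True G(p)=True p=True
s_2={p,r}: (G(p) U G(p))=True G(p)=True p=True
s_3={p,q,r,s}: (G(p) U G(p))=True G(p)=True p=True
s_4={p,q,r}: (G(p) U G(p))=True G(p)=True p=True
G((G(p) U G(p))) holds globally = True
No violation — formula holds at every position.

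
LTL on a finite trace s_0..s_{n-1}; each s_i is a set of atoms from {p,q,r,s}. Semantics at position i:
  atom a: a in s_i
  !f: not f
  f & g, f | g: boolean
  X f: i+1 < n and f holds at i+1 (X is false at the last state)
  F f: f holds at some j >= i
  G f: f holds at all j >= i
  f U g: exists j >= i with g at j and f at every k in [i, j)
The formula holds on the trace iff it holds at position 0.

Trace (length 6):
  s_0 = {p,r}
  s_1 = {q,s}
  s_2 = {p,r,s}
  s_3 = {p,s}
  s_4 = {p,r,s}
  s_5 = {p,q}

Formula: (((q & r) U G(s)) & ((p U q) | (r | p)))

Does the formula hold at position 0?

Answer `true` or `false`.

Answer: false

Derivation:
s_0={p,r}: (((q & r) U G(s)) & ((p U q) | (r | p)))=False ((q & r) U G(s))=False (q & r)=False q=False r=True G(s)=False s=False ((p U q) | (r | p))=True (p U q)=True p=True (r | p)=True
s_1={q,s}: (((q & r) U G(s)) & ((p U q) | (r | p)))=False ((q & r) U G(s))=False (q & r)=False q=True r=False G(s)=False s=True ((p U q) | (r | p))=True (p U q)=True p=False (r | p)=False
s_2={p,r,s}: (((q & r) U G(s)) & ((p U q) | (r | p)))=False ((q & r) U G(s))=False (q & r)=False q=False r=True G(s)=False s=True ((p U q) | (r | p))=True (p U q)=True p=True (r | p)=True
s_3={p,s}: (((q & r) U G(s)) & ((p U q) | (r | p)))=False ((q & r) U G(s))=False (q & r)=False q=False r=False G(s)=False s=True ((p U q) | (r | p))=True (p U q)=True p=True (r | p)=True
s_4={p,r,s}: (((q & r) U G(s)) & ((p U q) | (r | p)))=False ((q & r) U G(s))=False (q & r)=False q=False r=True G(s)=False s=True ((p U q) | (r | p))=True (p U q)=True p=True (r | p)=True
s_5={p,q}: (((q & r) U G(s)) & ((p U q) | (r | p)))=False ((q & r) U G(s))=False (q & r)=False q=True r=False G(s)=False s=False ((p U q) | (r | p))=True (p U q)=True p=True (r | p)=True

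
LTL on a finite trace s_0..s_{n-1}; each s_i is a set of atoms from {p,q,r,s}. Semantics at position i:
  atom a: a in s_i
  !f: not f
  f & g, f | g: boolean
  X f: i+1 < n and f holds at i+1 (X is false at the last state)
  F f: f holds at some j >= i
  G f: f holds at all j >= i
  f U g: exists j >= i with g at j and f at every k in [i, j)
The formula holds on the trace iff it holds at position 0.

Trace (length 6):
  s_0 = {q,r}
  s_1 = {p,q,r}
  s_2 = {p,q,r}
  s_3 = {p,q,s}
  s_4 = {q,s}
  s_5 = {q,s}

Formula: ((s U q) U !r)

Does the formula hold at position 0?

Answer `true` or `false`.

Answer: true

Derivation:
s_0={q,r}: ((s U q) U !r)=True (s U q)=True s=False q=True !r=False r=True
s_1={p,q,r}: ((s U q) U !r)=True (s U q)=True s=False q=True !r=False r=True
s_2={p,q,r}: ((s U q) U !r)=True (s U q)=True s=False q=True !r=False r=True
s_3={p,q,s}: ((s U q) U !r)=True (s U q)=True s=True q=True !r=True r=False
s_4={q,s}: ((s U q) U !r)=True (s U q)=True s=True q=True !r=True r=False
s_5={q,s}: ((s U q) U !r)=True (s U q)=True s=True q=True !r=True r=False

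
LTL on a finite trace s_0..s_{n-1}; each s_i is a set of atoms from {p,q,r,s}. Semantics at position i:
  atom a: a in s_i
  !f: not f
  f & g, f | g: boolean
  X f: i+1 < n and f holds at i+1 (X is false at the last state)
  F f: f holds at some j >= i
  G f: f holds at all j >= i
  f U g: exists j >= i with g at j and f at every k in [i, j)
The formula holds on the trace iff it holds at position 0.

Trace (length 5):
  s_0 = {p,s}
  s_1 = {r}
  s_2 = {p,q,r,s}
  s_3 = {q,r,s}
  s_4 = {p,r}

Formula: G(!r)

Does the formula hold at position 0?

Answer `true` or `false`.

Answer: false

Derivation:
s_0={p,s}: G(!r)=False !r=True r=False
s_1={r}: G(!r)=False !r=False r=True
s_2={p,q,r,s}: G(!r)=False !r=False r=True
s_3={q,r,s}: G(!r)=False !r=False r=True
s_4={p,r}: G(!r)=False !r=False r=True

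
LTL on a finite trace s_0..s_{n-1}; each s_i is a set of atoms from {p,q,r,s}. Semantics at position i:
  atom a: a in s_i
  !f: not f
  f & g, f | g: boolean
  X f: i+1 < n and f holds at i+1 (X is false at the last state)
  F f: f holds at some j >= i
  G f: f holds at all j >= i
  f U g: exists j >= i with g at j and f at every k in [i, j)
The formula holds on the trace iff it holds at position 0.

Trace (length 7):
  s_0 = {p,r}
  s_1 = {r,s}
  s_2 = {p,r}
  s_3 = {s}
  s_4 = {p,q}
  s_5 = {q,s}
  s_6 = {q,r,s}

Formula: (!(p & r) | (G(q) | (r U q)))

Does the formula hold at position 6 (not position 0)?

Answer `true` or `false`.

Answer: true

Derivation:
s_0={p,r}: (!(p & r) | (G(q) | (r U q)))=False !(p & r)=False (p & r)=True p=True r=True (G(q) | (r U q))=False G(q)=False q=False (r U q)=False
s_1={r,s}: (!(p & r) | (G(q) | (r U q)))=True !(p & r)=True (p & r)=False p=False r=True (G(q) | (r U q))=False G(q)=False q=False (r U q)=False
s_2={p,r}: (!(p & r) | (G(q) | (r U q)))=False !(p & r)=False (p & r)=True p=True r=True (G(q) | (r U q))=False G(q)=False q=False (r U q)=False
s_3={s}: (!(p & r) | (G(q) | (r U q)))=True !(p & r)=True (p & r)=False p=False r=False (G(q) | (r U q))=False G(q)=False q=False (r U q)=False
s_4={p,q}: (!(p & r) | (G(q) | (r U q)))=True !(p & r)=True (p & r)=False p=True r=False (G(q) | (r U q))=True G(q)=True q=True (r U q)=True
s_5={q,s}: (!(p & r) | (G(q) | (r U q)))=True !(p & r)=True (p & r)=False p=False r=False (G(q) | (r U q))=True G(q)=True q=True (r U q)=True
s_6={q,r,s}: (!(p & r) | (G(q) | (r U q)))=True !(p & r)=True (p & r)=False p=False r=True (G(q) | (r U q))=True G(q)=True q=True (r U q)=True
Evaluating at position 6: result = True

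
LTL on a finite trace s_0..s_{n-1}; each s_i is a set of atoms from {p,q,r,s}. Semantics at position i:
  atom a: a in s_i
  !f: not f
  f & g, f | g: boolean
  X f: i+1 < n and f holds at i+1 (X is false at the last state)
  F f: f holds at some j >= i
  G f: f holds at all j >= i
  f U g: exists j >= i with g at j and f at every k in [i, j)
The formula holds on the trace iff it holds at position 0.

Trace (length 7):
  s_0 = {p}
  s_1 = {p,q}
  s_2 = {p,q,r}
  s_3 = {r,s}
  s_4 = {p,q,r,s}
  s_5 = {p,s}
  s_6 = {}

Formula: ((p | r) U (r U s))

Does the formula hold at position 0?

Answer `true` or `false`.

Answer: true

Derivation:
s_0={p}: ((p | r) U (r U s))=True (p | r)=True p=True r=False (r U s)=False s=False
s_1={p,q}: ((p | r) U (r U s))=True (p | r)=True p=True r=False (r U s)=False s=False
s_2={p,q,r}: ((p | r) U (r U s))=True (p | r)=True p=True r=True (r U s)=True s=False
s_3={r,s}: ((p | r) U (r U s))=True (p | r)=True p=False r=True (r U s)=True s=True
s_4={p,q,r,s}: ((p | r) U (r U s))=True (p | r)=True p=True r=True (r U s)=True s=True
s_5={p,s}: ((p | r) U (r U s))=True (p | r)=True p=True r=False (r U s)=True s=True
s_6={}: ((p | r) U (r U s))=False (p | r)=False p=False r=False (r U s)=False s=False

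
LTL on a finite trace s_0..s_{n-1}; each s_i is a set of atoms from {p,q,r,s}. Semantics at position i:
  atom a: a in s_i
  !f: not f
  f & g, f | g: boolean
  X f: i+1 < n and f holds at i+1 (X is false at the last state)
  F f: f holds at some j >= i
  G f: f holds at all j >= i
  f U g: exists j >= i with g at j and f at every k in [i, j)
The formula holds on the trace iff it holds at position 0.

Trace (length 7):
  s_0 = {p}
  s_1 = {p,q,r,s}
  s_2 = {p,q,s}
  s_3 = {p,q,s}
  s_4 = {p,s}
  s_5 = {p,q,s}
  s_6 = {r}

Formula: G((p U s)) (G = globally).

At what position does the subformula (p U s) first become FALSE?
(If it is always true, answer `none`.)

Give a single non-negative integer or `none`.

s_0={p}: (p U s)=True p=True s=False
s_1={p,q,r,s}: (p U s)=True p=True s=True
s_2={p,q,s}: (p U s)=True p=True s=True
s_3={p,q,s}: (p U s)=True p=True s=True
s_4={p,s}: (p U s)=True p=True s=True
s_5={p,q,s}: (p U s)=True p=True s=True
s_6={r}: (p U s)=False p=False s=False
G((p U s)) holds globally = False
First violation at position 6.

Answer: 6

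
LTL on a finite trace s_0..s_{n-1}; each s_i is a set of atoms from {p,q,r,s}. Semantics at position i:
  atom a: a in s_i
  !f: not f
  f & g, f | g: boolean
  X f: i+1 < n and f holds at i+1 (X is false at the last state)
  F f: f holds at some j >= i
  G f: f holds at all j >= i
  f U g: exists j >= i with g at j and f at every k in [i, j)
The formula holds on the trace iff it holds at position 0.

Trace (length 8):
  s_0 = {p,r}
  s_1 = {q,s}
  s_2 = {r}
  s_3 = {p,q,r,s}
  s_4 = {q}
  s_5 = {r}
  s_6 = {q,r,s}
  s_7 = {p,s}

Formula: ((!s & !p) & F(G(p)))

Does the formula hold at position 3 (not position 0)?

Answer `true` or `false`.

s_0={p,r}: ((!s & !p) & F(G(p)))=False (!s & !p)=False !s=True s=False !p=False p=True F(G(p))=True G(p)=False
s_1={q,s}: ((!s & !p) & F(G(p)))=False (!s & !p)=False !s=False s=True !p=True p=False F(G(p))=True G(p)=False
s_2={r}: ((!s & !p) & F(G(p)))=True (!s & !p)=True !s=True s=False !p=True p=False F(G(p))=True G(p)=False
s_3={p,q,r,s}: ((!s & !p) & F(G(p)))=False (!s & !p)=False !s=False s=True !p=False p=True F(G(p))=True G(p)=False
s_4={q}: ((!s & !p) & F(G(p)))=True (!s & !p)=True !s=True s=False !p=True p=False F(G(p))=True G(p)=False
s_5={r}: ((!s & !p) & F(G(p)))=True (!s & !p)=True !s=True s=False !p=True p=False F(G(p))=True G(p)=False
s_6={q,r,s}: ((!s & !p) & F(G(p)))=False (!s & !p)=False !s=False s=True !p=True p=False F(G(p))=True G(p)=False
s_7={p,s}: ((!s & !p) & F(G(p)))=False (!s & !p)=False !s=False s=True !p=False p=True F(G(p))=True G(p)=True
Evaluating at position 3: result = False

Answer: false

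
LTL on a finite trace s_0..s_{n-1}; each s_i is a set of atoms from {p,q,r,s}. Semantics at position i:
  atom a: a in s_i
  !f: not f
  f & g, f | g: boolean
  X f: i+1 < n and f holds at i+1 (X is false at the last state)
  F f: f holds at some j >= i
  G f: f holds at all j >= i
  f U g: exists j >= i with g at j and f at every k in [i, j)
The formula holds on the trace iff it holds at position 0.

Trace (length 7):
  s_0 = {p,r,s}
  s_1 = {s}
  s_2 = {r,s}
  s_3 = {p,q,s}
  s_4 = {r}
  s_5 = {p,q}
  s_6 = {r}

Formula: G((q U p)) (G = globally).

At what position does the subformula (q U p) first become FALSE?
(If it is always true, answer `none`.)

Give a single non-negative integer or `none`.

s_0={p,r,s}: (q U p)=True q=False p=True
s_1={s}: (q U p)=False q=False p=False
s_2={r,s}: (q U p)=False q=False p=False
s_3={p,q,s}: (q U p)=True q=True p=True
s_4={r}: (q U p)=False q=False p=False
s_5={p,q}: (q U p)=True q=True p=True
s_6={r}: (q U p)=False q=False p=False
G((q U p)) holds globally = False
First violation at position 1.

Answer: 1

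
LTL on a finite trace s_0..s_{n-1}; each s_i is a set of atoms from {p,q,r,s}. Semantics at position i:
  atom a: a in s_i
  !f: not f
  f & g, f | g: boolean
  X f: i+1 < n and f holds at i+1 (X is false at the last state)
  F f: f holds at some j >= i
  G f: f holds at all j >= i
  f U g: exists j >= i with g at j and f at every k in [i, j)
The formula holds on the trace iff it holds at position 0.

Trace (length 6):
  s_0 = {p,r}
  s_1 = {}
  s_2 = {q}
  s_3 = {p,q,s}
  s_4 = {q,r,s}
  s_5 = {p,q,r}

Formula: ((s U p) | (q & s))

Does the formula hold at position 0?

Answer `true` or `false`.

s_0={p,r}: ((s U p) | (q & s))=True (s U p)=True s=False p=True (q & s)=False q=False
s_1={}: ((s U p) | (q & s))=False (s U p)=False s=False p=False (q & s)=False q=False
s_2={q}: ((s U p) | (q & s))=False (s U p)=False s=False p=False (q & s)=False q=True
s_3={p,q,s}: ((s U p) | (q & s))=True (s U p)=True s=True p=True (q & s)=True q=True
s_4={q,r,s}: ((s U p) | (q & s))=True (s U p)=True s=True p=False (q & s)=True q=True
s_5={p,q,r}: ((s U p) | (q & s))=True (s U p)=True s=False p=True (q & s)=False q=True

Answer: true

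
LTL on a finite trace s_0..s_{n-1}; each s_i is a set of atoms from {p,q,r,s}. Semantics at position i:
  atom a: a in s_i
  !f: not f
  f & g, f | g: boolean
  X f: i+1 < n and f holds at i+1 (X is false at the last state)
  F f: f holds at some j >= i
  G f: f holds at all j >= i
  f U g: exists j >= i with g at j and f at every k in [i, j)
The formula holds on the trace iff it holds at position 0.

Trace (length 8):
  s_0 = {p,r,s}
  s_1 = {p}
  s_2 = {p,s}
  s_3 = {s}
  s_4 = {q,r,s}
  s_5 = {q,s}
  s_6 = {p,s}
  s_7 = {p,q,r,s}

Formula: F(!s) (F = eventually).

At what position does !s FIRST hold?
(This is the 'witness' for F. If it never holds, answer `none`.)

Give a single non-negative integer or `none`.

Answer: 1

Derivation:
s_0={p,r,s}: !s=False s=True
s_1={p}: !s=True s=False
s_2={p,s}: !s=False s=True
s_3={s}: !s=False s=True
s_4={q,r,s}: !s=False s=True
s_5={q,s}: !s=False s=True
s_6={p,s}: !s=False s=True
s_7={p,q,r,s}: !s=False s=True
F(!s) holds; first witness at position 1.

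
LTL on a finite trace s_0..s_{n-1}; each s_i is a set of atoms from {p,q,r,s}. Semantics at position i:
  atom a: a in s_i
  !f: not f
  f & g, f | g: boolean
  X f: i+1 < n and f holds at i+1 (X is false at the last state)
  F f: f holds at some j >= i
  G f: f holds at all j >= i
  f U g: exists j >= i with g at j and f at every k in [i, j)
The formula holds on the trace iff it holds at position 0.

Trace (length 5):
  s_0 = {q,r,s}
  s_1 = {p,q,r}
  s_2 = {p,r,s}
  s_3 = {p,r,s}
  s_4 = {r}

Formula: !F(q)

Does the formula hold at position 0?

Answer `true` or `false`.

s_0={q,r,s}: !F(q)=False F(q)=True q=True
s_1={p,q,r}: !F(q)=False F(q)=True q=True
s_2={p,r,s}: !F(q)=True F(q)=False q=False
s_3={p,r,s}: !F(q)=True F(q)=False q=False
s_4={r}: !F(q)=True F(q)=False q=False

Answer: false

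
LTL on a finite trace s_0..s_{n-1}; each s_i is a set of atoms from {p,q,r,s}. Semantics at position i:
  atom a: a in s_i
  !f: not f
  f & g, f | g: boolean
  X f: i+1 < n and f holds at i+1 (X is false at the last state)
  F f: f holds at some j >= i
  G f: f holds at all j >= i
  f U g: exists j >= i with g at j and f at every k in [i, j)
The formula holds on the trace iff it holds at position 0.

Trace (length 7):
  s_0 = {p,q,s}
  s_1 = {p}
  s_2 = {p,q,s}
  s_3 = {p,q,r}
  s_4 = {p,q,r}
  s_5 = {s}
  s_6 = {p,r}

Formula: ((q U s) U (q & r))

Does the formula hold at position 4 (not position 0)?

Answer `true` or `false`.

s_0={p,q,s}: ((q U s) U (q & r))=False (q U s)=True q=True s=True (q & r)=False r=False
s_1={p}: ((q U s) U (q & r))=False (q U s)=False q=False s=False (q & r)=False r=False
s_2={p,q,s}: ((q U s) U (q & r))=True (q U s)=True q=True s=True (q & r)=False r=False
s_3={p,q,r}: ((q U s) U (q & r))=True (q U s)=True q=True s=False (q & r)=True r=True
s_4={p,q,r}: ((q U s) U (q & r))=True (q U s)=True q=True s=False (q & r)=True r=True
s_5={s}: ((q U s) U (q & r))=False (q U s)=True q=False s=True (q & r)=False r=False
s_6={p,r}: ((q U s) U (q & r))=False (q U s)=False q=False s=False (q & r)=False r=True
Evaluating at position 4: result = True

Answer: true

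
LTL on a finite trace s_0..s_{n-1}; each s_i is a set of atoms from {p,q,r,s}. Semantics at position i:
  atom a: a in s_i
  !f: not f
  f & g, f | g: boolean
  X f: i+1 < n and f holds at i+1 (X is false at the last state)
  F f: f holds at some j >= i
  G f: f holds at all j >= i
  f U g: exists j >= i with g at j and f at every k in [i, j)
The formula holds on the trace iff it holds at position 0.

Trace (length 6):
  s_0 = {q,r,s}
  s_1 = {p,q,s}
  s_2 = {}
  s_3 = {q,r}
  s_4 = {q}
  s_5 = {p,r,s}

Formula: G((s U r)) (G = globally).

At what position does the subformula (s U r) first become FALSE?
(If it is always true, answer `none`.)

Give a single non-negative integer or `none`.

Answer: 1

Derivation:
s_0={q,r,s}: (s U r)=True s=True r=True
s_1={p,q,s}: (s U r)=False s=True r=False
s_2={}: (s U r)=False s=False r=False
s_3={q,r}: (s U r)=True s=False r=True
s_4={q}: (s U r)=False s=False r=False
s_5={p,r,s}: (s U r)=True s=True r=True
G((s U r)) holds globally = False
First violation at position 1.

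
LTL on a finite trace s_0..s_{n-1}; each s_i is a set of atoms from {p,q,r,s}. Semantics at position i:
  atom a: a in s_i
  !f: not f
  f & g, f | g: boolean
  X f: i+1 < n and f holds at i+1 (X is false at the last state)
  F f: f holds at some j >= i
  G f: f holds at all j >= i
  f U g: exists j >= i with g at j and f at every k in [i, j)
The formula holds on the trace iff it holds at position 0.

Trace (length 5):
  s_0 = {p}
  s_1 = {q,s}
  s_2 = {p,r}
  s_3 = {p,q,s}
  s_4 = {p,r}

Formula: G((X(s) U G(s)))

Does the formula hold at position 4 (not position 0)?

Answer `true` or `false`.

Answer: false

Derivation:
s_0={p}: G((X(s) U G(s)))=False (X(s) U G(s))=False X(s)=True s=False G(s)=False
s_1={q,s}: G((X(s) U G(s)))=False (X(s) U G(s))=False X(s)=False s=True G(s)=False
s_2={p,r}: G((X(s) U G(s)))=False (X(s) U G(s))=False X(s)=True s=False G(s)=False
s_3={p,q,s}: G((X(s) U G(s)))=False (X(s) U G(s))=False X(s)=False s=True G(s)=False
s_4={p,r}: G((X(s) U G(s)))=False (X(s) U G(s))=False X(s)=False s=False G(s)=False
Evaluating at position 4: result = False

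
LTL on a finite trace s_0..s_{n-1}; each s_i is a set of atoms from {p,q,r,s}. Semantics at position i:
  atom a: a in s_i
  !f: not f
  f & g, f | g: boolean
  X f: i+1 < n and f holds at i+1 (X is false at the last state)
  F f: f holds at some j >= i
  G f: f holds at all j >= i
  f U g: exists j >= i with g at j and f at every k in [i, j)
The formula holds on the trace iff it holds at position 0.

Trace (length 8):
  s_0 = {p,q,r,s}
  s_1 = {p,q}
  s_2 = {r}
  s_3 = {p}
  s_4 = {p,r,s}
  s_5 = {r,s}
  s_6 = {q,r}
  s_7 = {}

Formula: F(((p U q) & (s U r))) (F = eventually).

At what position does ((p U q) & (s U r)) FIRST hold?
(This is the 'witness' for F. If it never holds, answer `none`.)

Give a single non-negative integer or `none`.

Answer: 0

Derivation:
s_0={p,q,r,s}: ((p U q) & (s U r))=True (p U q)=True p=True q=True (s U r)=True s=True r=True
s_1={p,q}: ((p U q) & (s U r))=False (p U q)=True p=True q=True (s U r)=False s=False r=False
s_2={r}: ((p U q) & (s U r))=False (p U q)=False p=False q=False (s U r)=True s=False r=True
s_3={p}: ((p U q) & (s U r))=False (p U q)=False p=True q=False (s U r)=False s=False r=False
s_4={p,r,s}: ((p U q) & (s U r))=False (p U q)=False p=True q=False (s U r)=True s=True r=True
s_5={r,s}: ((p U q) & (s U r))=False (p U q)=False p=False q=False (s U r)=True s=True r=True
s_6={q,r}: ((p U q) & (s U r))=True (p U q)=True p=False q=True (s U r)=True s=False r=True
s_7={}: ((p U q) & (s U r))=False (p U q)=False p=False q=False (s U r)=False s=False r=False
F(((p U q) & (s U r))) holds; first witness at position 0.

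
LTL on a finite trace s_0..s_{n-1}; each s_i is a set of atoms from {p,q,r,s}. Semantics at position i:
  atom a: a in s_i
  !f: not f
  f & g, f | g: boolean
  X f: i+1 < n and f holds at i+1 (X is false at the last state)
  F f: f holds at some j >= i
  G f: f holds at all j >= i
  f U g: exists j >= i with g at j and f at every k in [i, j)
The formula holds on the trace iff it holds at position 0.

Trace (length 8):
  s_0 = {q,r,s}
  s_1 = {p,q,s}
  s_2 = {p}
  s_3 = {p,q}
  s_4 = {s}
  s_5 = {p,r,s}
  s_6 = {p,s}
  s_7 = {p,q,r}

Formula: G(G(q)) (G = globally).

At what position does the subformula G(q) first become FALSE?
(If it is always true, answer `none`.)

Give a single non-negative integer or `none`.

s_0={q,r,s}: G(q)=False q=True
s_1={p,q,s}: G(q)=False q=True
s_2={p}: G(q)=False q=False
s_3={p,q}: G(q)=False q=True
s_4={s}: G(q)=False q=False
s_5={p,r,s}: G(q)=False q=False
s_6={p,s}: G(q)=False q=False
s_7={p,q,r}: G(q)=True q=True
G(G(q)) holds globally = False
First violation at position 0.

Answer: 0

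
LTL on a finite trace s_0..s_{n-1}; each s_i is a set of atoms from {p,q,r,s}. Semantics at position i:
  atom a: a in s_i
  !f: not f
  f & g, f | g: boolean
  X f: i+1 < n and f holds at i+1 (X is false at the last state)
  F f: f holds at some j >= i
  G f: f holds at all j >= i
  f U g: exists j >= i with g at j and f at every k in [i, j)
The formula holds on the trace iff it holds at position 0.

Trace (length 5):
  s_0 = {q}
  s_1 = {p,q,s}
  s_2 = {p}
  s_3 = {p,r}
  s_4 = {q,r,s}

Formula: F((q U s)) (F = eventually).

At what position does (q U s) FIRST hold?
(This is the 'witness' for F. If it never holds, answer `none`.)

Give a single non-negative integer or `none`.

Answer: 0

Derivation:
s_0={q}: (q U s)=True q=True s=False
s_1={p,q,s}: (q U s)=True q=True s=True
s_2={p}: (q U s)=False q=False s=False
s_3={p,r}: (q U s)=False q=False s=False
s_4={q,r,s}: (q U s)=True q=True s=True
F((q U s)) holds; first witness at position 0.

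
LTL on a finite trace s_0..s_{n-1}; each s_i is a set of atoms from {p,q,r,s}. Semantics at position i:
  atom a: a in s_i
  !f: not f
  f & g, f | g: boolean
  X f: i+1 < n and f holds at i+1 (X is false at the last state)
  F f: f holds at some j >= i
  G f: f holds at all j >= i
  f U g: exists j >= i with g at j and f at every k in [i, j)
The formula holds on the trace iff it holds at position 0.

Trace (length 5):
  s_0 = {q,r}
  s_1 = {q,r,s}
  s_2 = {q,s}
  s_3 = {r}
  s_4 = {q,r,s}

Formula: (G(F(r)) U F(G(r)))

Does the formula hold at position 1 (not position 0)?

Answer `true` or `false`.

Answer: true

Derivation:
s_0={q,r}: (G(F(r)) U F(G(r)))=True G(F(r))=True F(r)=True r=True F(G(r))=True G(r)=False
s_1={q,r,s}: (G(F(r)) U F(G(r)))=True G(F(r))=True F(r)=True r=True F(G(r))=True G(r)=False
s_2={q,s}: (G(F(r)) U F(G(r)))=True G(F(r))=True F(r)=True r=False F(G(r))=True G(r)=False
s_3={r}: (G(F(r)) U F(G(r)))=True G(F(r))=True F(r)=True r=True F(G(r))=True G(r)=True
s_4={q,r,s}: (G(F(r)) U F(G(r)))=True G(F(r))=True F(r)=True r=True F(G(r))=True G(r)=True
Evaluating at position 1: result = True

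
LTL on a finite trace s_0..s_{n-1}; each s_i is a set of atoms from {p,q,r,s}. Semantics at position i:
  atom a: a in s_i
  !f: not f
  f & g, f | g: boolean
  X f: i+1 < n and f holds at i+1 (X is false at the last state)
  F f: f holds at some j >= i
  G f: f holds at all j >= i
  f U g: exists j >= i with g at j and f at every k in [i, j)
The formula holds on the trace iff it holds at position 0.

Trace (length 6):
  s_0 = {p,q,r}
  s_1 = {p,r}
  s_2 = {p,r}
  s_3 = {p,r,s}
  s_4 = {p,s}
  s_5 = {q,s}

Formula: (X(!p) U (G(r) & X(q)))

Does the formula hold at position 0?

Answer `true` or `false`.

Answer: false

Derivation:
s_0={p,q,r}: (X(!p) U (G(r) & X(q)))=False X(!p)=False !p=False p=True (G(r) & X(q))=False G(r)=False r=True X(q)=False q=True
s_1={p,r}: (X(!p) U (G(r) & X(q)))=False X(!p)=False !p=False p=True (G(r) & X(q))=False G(r)=False r=True X(q)=False q=False
s_2={p,r}: (X(!p) U (G(r) & X(q)))=False X(!p)=False !p=False p=True (G(r) & X(q))=False G(r)=False r=True X(q)=False q=False
s_3={p,r,s}: (X(!p) U (G(r) & X(q)))=False X(!p)=False !p=False p=True (G(r) & X(q))=False G(r)=False r=True X(q)=False q=False
s_4={p,s}: (X(!p) U (G(r) & X(q)))=False X(!p)=True !p=False p=True (G(r) & X(q))=False G(r)=False r=False X(q)=True q=False
s_5={q,s}: (X(!p) U (G(r) & X(q)))=False X(!p)=False !p=True p=False (G(r) & X(q))=False G(r)=False r=False X(q)=False q=True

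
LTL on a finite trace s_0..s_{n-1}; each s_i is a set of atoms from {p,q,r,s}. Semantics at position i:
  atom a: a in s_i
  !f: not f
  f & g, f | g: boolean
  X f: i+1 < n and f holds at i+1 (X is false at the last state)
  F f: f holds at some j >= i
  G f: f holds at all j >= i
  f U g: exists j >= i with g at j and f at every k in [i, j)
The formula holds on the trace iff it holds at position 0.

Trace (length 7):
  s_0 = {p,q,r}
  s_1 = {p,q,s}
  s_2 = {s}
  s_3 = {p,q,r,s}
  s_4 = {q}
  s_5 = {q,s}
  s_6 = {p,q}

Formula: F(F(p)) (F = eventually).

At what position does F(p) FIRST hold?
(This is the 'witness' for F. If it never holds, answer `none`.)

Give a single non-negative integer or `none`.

Answer: 0

Derivation:
s_0={p,q,r}: F(p)=True p=True
s_1={p,q,s}: F(p)=True p=True
s_2={s}: F(p)=True p=False
s_3={p,q,r,s}: F(p)=True p=True
s_4={q}: F(p)=True p=False
s_5={q,s}: F(p)=True p=False
s_6={p,q}: F(p)=True p=True
F(F(p)) holds; first witness at position 0.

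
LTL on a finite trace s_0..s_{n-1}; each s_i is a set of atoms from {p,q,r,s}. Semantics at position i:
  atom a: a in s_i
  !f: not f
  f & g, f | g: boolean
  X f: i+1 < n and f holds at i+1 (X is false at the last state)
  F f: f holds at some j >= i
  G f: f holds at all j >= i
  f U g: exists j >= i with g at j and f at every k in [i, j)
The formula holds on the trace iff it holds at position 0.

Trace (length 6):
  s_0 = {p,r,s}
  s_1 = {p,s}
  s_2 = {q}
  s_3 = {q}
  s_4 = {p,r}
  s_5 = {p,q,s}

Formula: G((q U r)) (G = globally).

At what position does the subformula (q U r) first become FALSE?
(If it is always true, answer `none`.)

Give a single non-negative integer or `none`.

Answer: 1

Derivation:
s_0={p,r,s}: (q U r)=True q=False r=True
s_1={p,s}: (q U r)=False q=False r=False
s_2={q}: (q U r)=True q=True r=False
s_3={q}: (q U r)=True q=True r=False
s_4={p,r}: (q U r)=True q=False r=True
s_5={p,q,s}: (q U r)=False q=True r=False
G((q U r)) holds globally = False
First violation at position 1.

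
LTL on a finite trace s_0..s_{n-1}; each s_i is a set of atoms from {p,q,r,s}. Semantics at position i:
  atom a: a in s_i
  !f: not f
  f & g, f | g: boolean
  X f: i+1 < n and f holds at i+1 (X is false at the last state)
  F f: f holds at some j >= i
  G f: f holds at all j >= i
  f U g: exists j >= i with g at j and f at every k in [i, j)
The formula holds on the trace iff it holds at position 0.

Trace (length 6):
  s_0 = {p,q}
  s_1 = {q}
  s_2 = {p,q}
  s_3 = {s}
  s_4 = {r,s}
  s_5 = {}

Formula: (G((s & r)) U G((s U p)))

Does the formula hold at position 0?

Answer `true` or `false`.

s_0={p,q}: (G((s & r)) U G((s U p)))=False G((s & r))=False (s & r)=False s=False r=False G((s U p))=False (s U p)=True p=True
s_1={q}: (G((s & r)) U G((s U p)))=False G((s & r))=False (s & r)=False s=False r=False G((s U p))=False (s U p)=False p=False
s_2={p,q}: (G((s & r)) U G((s U p)))=False G((s & r))=False (s & r)=False s=False r=False G((s U p))=False (s U p)=True p=True
s_3={s}: (G((s & r)) U G((s U p)))=False G((s & r))=False (s & r)=False s=True r=False G((s U p))=False (s U p)=False p=False
s_4={r,s}: (G((s & r)) U G((s U p)))=False G((s & r))=False (s & r)=True s=True r=True G((s U p))=False (s U p)=False p=False
s_5={}: (G((s & r)) U G((s U p)))=False G((s & r))=False (s & r)=False s=False r=False G((s U p))=False (s U p)=False p=False

Answer: false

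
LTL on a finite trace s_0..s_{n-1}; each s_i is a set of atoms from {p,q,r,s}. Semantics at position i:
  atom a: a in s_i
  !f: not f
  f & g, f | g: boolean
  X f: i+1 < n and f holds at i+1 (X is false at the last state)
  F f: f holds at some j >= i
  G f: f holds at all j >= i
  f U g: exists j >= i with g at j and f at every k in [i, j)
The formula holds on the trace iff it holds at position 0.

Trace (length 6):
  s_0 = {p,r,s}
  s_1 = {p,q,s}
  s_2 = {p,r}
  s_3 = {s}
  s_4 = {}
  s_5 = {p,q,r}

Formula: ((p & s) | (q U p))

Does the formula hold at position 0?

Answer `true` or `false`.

Answer: true

Derivation:
s_0={p,r,s}: ((p & s) | (q U p))=True (p & s)=True p=True s=True (q U p)=True q=False
s_1={p,q,s}: ((p & s) | (q U p))=True (p & s)=True p=True s=True (q U p)=True q=True
s_2={p,r}: ((p & s) | (q U p))=True (p & s)=False p=True s=False (q U p)=True q=False
s_3={s}: ((p & s) | (q U p))=False (p & s)=False p=False s=True (q U p)=False q=False
s_4={}: ((p & s) | (q U p))=False (p & s)=False p=False s=False (q U p)=False q=False
s_5={p,q,r}: ((p & s) | (q U p))=True (p & s)=False p=True s=False (q U p)=True q=True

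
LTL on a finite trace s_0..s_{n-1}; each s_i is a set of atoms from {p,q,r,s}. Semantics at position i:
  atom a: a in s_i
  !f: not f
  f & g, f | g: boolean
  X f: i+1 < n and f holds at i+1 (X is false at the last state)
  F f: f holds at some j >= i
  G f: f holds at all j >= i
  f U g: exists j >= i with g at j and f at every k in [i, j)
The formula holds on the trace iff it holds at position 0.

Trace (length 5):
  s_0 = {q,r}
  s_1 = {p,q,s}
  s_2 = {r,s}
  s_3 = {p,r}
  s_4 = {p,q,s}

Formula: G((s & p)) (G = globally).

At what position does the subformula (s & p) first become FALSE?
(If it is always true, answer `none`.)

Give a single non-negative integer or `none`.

s_0={q,r}: (s & p)=False s=False p=False
s_1={p,q,s}: (s & p)=True s=True p=True
s_2={r,s}: (s & p)=False s=True p=False
s_3={p,r}: (s & p)=False s=False p=True
s_4={p,q,s}: (s & p)=True s=True p=True
G((s & p)) holds globally = False
First violation at position 0.

Answer: 0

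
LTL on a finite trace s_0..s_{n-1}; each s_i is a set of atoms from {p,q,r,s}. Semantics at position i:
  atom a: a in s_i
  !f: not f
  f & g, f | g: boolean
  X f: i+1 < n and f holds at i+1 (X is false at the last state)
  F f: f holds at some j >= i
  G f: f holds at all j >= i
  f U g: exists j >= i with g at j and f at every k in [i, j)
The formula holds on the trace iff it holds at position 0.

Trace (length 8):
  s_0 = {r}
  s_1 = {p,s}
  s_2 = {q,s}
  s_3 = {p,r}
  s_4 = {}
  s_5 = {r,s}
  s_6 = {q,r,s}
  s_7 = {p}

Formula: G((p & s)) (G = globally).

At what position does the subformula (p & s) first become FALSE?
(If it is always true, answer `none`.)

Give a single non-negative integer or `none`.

s_0={r}: (p & s)=False p=False s=False
s_1={p,s}: (p & s)=True p=True s=True
s_2={q,s}: (p & s)=False p=False s=True
s_3={p,r}: (p & s)=False p=True s=False
s_4={}: (p & s)=False p=False s=False
s_5={r,s}: (p & s)=False p=False s=True
s_6={q,r,s}: (p & s)=False p=False s=True
s_7={p}: (p & s)=False p=True s=False
G((p & s)) holds globally = False
First violation at position 0.

Answer: 0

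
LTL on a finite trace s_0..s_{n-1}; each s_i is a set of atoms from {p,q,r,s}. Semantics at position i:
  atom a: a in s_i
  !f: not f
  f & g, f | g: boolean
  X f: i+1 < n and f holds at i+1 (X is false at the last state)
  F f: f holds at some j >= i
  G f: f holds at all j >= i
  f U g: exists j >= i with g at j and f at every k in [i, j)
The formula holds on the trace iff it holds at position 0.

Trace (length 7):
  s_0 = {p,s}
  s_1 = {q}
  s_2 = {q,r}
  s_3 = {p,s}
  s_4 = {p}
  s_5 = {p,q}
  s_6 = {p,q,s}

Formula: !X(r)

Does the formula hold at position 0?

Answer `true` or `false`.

s_0={p,s}: !X(r)=True X(r)=False r=False
s_1={q}: !X(r)=False X(r)=True r=False
s_2={q,r}: !X(r)=True X(r)=False r=True
s_3={p,s}: !X(r)=True X(r)=False r=False
s_4={p}: !X(r)=True X(r)=False r=False
s_5={p,q}: !X(r)=True X(r)=False r=False
s_6={p,q,s}: !X(r)=True X(r)=False r=False

Answer: true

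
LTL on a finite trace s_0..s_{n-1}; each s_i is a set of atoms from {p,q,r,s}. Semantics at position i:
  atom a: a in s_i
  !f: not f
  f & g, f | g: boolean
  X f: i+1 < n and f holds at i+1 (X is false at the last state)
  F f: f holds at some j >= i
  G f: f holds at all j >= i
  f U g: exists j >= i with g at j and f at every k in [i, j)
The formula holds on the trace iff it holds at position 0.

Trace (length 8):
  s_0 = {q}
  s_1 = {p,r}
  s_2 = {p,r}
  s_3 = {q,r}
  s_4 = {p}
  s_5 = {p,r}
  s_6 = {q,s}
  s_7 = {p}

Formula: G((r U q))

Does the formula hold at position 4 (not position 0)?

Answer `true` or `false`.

Answer: false

Derivation:
s_0={q}: G((r U q))=False (r U q)=True r=False q=True
s_1={p,r}: G((r U q))=False (r U q)=True r=True q=False
s_2={p,r}: G((r U q))=False (r U q)=True r=True q=False
s_3={q,r}: G((r U q))=False (r U q)=True r=True q=True
s_4={p}: G((r U q))=False (r U q)=False r=False q=False
s_5={p,r}: G((r U q))=False (r U q)=True r=True q=False
s_6={q,s}: G((r U q))=False (r U q)=True r=False q=True
s_7={p}: G((r U q))=False (r U q)=False r=False q=False
Evaluating at position 4: result = False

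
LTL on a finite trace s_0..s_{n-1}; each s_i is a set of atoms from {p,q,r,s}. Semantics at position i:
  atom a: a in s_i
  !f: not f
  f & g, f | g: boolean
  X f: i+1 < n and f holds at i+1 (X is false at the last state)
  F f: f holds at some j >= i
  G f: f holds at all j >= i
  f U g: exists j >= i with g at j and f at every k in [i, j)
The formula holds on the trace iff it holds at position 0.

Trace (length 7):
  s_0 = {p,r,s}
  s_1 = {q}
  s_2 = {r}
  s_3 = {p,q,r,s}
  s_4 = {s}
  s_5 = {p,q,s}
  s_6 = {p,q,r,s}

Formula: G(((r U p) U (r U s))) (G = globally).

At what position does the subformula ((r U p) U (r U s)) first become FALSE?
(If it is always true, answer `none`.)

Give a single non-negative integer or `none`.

Answer: 1

Derivation:
s_0={p,r,s}: ((r U p) U (r U s))=True (r U p)=True r=True p=True (r U s)=True s=True
s_1={q}: ((r U p) U (r U s))=False (r U p)=False r=False p=False (r U s)=False s=False
s_2={r}: ((r U p) U (r U s))=True (r U p)=True r=True p=False (r U s)=True s=False
s_3={p,q,r,s}: ((r U p) U (r U s))=True (r U p)=True r=True p=True (r U s)=True s=True
s_4={s}: ((r U p) U (r U s))=True (r U p)=False r=False p=False (r U s)=True s=True
s_5={p,q,s}: ((r U p) U (r U s))=True (r U p)=True r=False p=True (r U s)=True s=True
s_6={p,q,r,s}: ((r U p) U (r U s))=True (r U p)=True r=True p=True (r U s)=True s=True
G(((r U p) U (r U s))) holds globally = False
First violation at position 1.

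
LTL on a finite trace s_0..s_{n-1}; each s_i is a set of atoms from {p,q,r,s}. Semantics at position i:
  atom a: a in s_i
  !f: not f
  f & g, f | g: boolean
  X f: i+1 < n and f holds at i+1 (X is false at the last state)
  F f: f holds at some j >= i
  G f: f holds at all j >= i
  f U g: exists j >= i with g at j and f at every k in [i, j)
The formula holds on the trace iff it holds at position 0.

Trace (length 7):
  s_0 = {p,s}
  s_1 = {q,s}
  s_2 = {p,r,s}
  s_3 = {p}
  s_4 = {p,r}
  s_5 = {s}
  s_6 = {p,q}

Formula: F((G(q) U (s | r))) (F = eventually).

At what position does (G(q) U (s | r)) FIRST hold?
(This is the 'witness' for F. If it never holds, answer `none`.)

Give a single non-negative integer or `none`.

Answer: 0

Derivation:
s_0={p,s}: (G(q) U (s | r))=True G(q)=False q=False (s | r)=True s=True r=False
s_1={q,s}: (G(q) U (s | r))=True G(q)=False q=True (s | r)=True s=True r=False
s_2={p,r,s}: (G(q) U (s | r))=True G(q)=False q=False (s | r)=True s=True r=True
s_3={p}: (G(q) U (s | r))=False G(q)=False q=False (s | r)=False s=False r=False
s_4={p,r}: (G(q) U (s | r))=True G(q)=False q=False (s | r)=True s=False r=True
s_5={s}: (G(q) U (s | r))=True G(q)=False q=False (s | r)=True s=True r=False
s_6={p,q}: (G(q) U (s | r))=False G(q)=True q=True (s | r)=False s=False r=False
F((G(q) U (s | r))) holds; first witness at position 0.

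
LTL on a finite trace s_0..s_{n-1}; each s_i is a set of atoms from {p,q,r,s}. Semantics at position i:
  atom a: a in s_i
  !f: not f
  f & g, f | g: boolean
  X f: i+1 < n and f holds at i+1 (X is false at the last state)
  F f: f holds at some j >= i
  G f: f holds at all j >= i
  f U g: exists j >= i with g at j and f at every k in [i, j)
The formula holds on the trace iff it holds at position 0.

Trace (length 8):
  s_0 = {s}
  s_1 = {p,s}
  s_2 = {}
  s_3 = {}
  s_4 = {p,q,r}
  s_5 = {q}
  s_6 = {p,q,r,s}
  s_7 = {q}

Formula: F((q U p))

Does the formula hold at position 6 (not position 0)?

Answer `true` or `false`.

s_0={s}: F((q U p))=True (q U p)=False q=False p=False
s_1={p,s}: F((q U p))=True (q U p)=True q=False p=True
s_2={}: F((q U p))=True (q U p)=False q=False p=False
s_3={}: F((q U p))=True (q U p)=False q=False p=False
s_4={p,q,r}: F((q U p))=True (q U p)=True q=True p=True
s_5={q}: F((q U p))=True (q U p)=True q=True p=False
s_6={p,q,r,s}: F((q U p))=True (q U p)=True q=True p=True
s_7={q}: F((q U p))=False (q U p)=False q=True p=False
Evaluating at position 6: result = True

Answer: true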